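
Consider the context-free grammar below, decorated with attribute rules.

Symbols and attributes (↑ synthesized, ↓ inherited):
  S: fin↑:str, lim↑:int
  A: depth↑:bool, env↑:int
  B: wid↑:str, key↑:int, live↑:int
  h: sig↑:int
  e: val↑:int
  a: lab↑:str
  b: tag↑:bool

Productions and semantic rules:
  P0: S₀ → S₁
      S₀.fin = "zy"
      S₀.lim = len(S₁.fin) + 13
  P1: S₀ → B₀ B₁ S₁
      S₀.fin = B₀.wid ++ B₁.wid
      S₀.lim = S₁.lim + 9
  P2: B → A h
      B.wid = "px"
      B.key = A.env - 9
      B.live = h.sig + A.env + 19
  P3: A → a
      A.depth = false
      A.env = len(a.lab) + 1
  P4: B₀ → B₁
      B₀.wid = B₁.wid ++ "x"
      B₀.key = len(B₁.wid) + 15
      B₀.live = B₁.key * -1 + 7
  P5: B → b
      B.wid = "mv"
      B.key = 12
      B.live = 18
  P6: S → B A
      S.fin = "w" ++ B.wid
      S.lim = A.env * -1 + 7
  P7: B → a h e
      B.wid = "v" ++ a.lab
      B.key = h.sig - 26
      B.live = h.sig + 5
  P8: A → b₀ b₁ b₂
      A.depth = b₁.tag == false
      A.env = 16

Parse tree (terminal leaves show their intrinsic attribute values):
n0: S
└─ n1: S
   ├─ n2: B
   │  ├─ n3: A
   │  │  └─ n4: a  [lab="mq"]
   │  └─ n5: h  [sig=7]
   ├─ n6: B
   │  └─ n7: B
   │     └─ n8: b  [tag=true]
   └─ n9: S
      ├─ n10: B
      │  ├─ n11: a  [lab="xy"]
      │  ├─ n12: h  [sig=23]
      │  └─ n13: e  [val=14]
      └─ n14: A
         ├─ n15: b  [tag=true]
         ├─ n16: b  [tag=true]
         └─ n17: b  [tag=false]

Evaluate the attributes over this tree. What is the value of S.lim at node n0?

18

1. n4.lab = "mq"  [terminal]
2. n3.depth = false  [false]
3. n3.env = 3  [len(a.lab) + 1]
4. n5.sig = 7  [terminal]
5. n2.wid = "px"  ["px"]
6. n2.key = -6  [A.env - 9]
7. n2.live = 29  [h.sig + A.env + 19]
8. n8.tag = true  [terminal]
9. n7.wid = "mv"  ["mv"]
10. n7.key = 12  [12]
11. n7.live = 18  [18]
12. n6.wid = "mvx"  [B₁.wid ++ "x"]
13. n6.key = 17  [len(B₁.wid) + 15]
14. n6.live = -5  [B₁.key * -1 + 7]
15. n11.lab = "xy"  [terminal]
16. n12.sig = 23  [terminal]
17. n13.val = 14  [terminal]
18. n10.wid = "vxy"  ["v" ++ a.lab]
19. n10.key = -3  [h.sig - 26]
20. n10.live = 28  [h.sig + 5]
21. n15.tag = true  [terminal]
22. n16.tag = true  [terminal]
23. n17.tag = false  [terminal]
24. n14.depth = false  [b₁.tag == false]
25. n14.env = 16  [16]
26. n9.fin = "wvxy"  ["w" ++ B.wid]
27. n9.lim = -9  [A.env * -1 + 7]
28. n1.fin = "pxmvx"  [B₀.wid ++ B₁.wid]
29. n1.lim = 0  [S₁.lim + 9]
30. n0.fin = "zy"  ["zy"]
31. n0.lim = 18  [len(S₁.fin) + 13]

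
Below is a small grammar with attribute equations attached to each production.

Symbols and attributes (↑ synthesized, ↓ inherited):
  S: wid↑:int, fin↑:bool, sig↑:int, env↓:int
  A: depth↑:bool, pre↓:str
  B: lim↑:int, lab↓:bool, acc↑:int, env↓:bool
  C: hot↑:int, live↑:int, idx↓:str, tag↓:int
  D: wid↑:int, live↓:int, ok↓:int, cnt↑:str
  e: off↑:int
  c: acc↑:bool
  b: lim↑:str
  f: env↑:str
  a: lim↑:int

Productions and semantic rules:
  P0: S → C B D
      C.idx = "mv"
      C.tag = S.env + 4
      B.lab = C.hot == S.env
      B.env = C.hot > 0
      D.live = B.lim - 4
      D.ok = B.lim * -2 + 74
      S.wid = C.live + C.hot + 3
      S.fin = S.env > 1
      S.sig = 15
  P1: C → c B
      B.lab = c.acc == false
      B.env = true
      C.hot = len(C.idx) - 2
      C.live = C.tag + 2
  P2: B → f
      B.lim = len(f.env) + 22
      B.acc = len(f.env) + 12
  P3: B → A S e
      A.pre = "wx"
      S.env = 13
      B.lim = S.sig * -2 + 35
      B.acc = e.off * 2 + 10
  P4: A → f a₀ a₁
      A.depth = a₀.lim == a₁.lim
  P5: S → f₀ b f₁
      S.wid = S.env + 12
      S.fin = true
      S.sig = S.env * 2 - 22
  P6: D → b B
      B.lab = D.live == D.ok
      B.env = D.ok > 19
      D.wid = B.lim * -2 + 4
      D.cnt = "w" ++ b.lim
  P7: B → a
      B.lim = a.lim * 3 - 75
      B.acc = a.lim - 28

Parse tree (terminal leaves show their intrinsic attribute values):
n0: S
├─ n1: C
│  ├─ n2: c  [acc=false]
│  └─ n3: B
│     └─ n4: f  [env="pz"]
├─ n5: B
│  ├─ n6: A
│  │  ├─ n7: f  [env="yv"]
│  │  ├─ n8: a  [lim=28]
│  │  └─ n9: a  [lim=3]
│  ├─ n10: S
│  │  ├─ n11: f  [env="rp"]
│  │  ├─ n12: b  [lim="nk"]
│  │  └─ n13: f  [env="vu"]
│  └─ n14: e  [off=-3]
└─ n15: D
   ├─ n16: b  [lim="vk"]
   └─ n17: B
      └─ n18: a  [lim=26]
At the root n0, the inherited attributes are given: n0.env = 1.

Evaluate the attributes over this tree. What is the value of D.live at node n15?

1. n0.env = 1  [given at root]
2. n1.idx = "mv"  ["mv"]
3. n1.tag = 5  [S.env + 4]
4. n2.acc = false  [terminal]
5. n3.lab = true  [c.acc == false]
6. n3.env = true  [true]
7. n4.env = "pz"  [terminal]
8. n3.lim = 24  [len(f.env) + 22]
9. n3.acc = 14  [len(f.env) + 12]
10. n1.hot = 0  [len(C.idx) - 2]
11. n1.live = 7  [C.tag + 2]
12. n5.lab = false  [C.hot == S.env]
13. n5.env = false  [C.hot > 0]
14. n6.pre = "wx"  ["wx"]
15. n7.env = "yv"  [terminal]
16. n8.lim = 28  [terminal]
17. n9.lim = 3  [terminal]
18. n6.depth = false  [a₀.lim == a₁.lim]
19. n10.env = 13  [13]
20. n11.env = "rp"  [terminal]
21. n12.lim = "nk"  [terminal]
22. n13.env = "vu"  [terminal]
23. n10.wid = 25  [S.env + 12]
24. n10.fin = true  [true]
25. n10.sig = 4  [S.env * 2 - 22]
26. n14.off = -3  [terminal]
27. n5.lim = 27  [S.sig * -2 + 35]
28. n5.acc = 4  [e.off * 2 + 10]
29. n15.live = 23  [B.lim - 4]
30. n15.ok = 20  [B.lim * -2 + 74]
31. n16.lim = "vk"  [terminal]
32. n17.lab = false  [D.live == D.ok]
33. n17.env = true  [D.ok > 19]
34. n18.lim = 26  [terminal]
35. n17.lim = 3  [a.lim * 3 - 75]
36. n17.acc = -2  [a.lim - 28]
37. n15.wid = -2  [B.lim * -2 + 4]
38. n15.cnt = "wvk"  ["w" ++ b.lim]
39. n0.wid = 10  [C.live + C.hot + 3]
40. n0.fin = false  [S.env > 1]
41. n0.sig = 15  [15]

23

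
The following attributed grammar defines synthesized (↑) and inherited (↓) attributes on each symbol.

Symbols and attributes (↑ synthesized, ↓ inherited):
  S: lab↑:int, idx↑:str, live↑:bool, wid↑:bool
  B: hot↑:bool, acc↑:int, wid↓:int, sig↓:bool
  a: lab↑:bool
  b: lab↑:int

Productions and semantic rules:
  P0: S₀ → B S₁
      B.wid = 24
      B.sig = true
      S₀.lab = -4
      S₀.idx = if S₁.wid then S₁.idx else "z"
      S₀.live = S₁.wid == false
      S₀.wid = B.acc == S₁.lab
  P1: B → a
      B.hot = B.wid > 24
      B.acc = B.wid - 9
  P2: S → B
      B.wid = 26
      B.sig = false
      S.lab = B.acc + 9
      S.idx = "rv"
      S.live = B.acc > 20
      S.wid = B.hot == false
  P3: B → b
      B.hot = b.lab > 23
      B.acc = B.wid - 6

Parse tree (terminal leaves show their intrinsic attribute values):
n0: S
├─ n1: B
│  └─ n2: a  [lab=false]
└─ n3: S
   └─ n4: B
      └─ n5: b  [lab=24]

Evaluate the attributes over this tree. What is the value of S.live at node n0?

true

1. n1.wid = 24  [24]
2. n1.sig = true  [true]
3. n2.lab = false  [terminal]
4. n1.hot = false  [B.wid > 24]
5. n1.acc = 15  [B.wid - 9]
6. n4.wid = 26  [26]
7. n4.sig = false  [false]
8. n5.lab = 24  [terminal]
9. n4.hot = true  [b.lab > 23]
10. n4.acc = 20  [B.wid - 6]
11. n3.lab = 29  [B.acc + 9]
12. n3.idx = "rv"  ["rv"]
13. n3.live = false  [B.acc > 20]
14. n3.wid = false  [B.hot == false]
15. n0.lab = -4  [-4]
16. n0.idx = "z"  [if S₁.wid then S₁.idx else "z"]
17. n0.live = true  [S₁.wid == false]
18. n0.wid = false  [B.acc == S₁.lab]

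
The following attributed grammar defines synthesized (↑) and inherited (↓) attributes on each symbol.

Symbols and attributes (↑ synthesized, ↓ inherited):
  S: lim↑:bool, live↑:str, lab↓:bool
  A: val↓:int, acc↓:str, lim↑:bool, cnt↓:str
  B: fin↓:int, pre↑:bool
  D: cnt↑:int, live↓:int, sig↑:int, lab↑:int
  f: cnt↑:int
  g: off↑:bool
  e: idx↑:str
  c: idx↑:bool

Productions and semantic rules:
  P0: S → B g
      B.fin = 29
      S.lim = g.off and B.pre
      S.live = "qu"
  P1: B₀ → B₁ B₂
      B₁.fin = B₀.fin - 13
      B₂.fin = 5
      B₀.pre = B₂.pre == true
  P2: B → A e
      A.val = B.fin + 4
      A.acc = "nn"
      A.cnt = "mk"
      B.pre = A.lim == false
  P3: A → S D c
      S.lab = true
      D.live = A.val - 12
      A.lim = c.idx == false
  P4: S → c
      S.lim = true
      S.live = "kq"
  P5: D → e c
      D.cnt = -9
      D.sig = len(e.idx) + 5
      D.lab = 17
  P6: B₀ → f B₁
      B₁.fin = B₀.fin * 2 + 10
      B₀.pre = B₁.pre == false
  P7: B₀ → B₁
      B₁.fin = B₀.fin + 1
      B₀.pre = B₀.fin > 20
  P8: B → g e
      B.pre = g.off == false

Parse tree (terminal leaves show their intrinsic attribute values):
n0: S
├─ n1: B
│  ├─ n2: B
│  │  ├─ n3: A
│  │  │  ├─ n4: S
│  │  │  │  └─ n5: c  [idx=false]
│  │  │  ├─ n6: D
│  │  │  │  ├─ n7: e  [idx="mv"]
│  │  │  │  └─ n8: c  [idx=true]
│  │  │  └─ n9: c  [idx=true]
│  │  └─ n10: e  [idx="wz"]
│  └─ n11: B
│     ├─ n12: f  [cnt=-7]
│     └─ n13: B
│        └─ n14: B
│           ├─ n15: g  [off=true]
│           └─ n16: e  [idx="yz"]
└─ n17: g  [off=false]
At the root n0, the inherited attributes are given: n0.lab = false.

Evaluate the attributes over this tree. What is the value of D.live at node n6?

8

1. n0.lab = false  [given at root]
2. n1.fin = 29  [29]
3. n2.fin = 16  [B₀.fin - 13]
4. n3.val = 20  [B.fin + 4]
5. n3.acc = "nn"  ["nn"]
6. n3.cnt = "mk"  ["mk"]
7. n4.lab = true  [true]
8. n5.idx = false  [terminal]
9. n4.lim = true  [true]
10. n4.live = "kq"  ["kq"]
11. n6.live = 8  [A.val - 12]
12. n7.idx = "mv"  [terminal]
13. n8.idx = true  [terminal]
14. n6.cnt = -9  [-9]
15. n6.sig = 7  [len(e.idx) + 5]
16. n6.lab = 17  [17]
17. n9.idx = true  [terminal]
18. n3.lim = false  [c.idx == false]
19. n10.idx = "wz"  [terminal]
20. n2.pre = true  [A.lim == false]
21. n11.fin = 5  [5]
22. n12.cnt = -7  [terminal]
23. n13.fin = 20  [B₀.fin * 2 + 10]
24. n14.fin = 21  [B₀.fin + 1]
25. n15.off = true  [terminal]
26. n16.idx = "yz"  [terminal]
27. n14.pre = false  [g.off == false]
28. n13.pre = false  [B₀.fin > 20]
29. n11.pre = true  [B₁.pre == false]
30. n1.pre = true  [B₂.pre == true]
31. n17.off = false  [terminal]
32. n0.lim = false  [g.off and B.pre]
33. n0.live = "qu"  ["qu"]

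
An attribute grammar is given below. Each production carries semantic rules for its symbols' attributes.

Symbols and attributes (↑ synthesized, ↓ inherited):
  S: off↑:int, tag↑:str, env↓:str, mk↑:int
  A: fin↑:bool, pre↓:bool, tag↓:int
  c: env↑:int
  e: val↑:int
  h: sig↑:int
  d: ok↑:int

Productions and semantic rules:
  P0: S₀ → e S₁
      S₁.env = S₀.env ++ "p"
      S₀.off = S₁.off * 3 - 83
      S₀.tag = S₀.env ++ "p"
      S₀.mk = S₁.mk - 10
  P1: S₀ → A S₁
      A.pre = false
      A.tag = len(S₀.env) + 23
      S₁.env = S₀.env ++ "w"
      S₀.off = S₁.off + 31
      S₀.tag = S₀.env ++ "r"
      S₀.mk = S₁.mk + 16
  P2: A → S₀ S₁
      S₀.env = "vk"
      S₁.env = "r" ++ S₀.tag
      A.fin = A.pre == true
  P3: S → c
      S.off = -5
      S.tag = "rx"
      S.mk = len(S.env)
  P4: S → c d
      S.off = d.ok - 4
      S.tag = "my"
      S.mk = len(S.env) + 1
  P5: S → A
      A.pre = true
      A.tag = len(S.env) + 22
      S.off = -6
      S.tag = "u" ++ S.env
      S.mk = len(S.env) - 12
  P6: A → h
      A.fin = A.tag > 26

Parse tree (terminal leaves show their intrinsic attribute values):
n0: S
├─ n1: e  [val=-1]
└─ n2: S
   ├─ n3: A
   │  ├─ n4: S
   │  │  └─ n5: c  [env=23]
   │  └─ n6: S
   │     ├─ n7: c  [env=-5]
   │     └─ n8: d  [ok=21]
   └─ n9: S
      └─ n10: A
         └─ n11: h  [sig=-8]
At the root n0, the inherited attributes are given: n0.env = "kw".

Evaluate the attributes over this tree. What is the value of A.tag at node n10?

26

1. n0.env = "kw"  [given at root]
2. n1.val = -1  [terminal]
3. n2.env = "kwp"  [S₀.env ++ "p"]
4. n3.pre = false  [false]
5. n3.tag = 26  [len(S₀.env) + 23]
6. n4.env = "vk"  ["vk"]
7. n5.env = 23  [terminal]
8. n4.off = -5  [-5]
9. n4.tag = "rx"  ["rx"]
10. n4.mk = 2  [len(S.env)]
11. n6.env = "rrx"  ["r" ++ S₀.tag]
12. n7.env = -5  [terminal]
13. n8.ok = 21  [terminal]
14. n6.off = 17  [d.ok - 4]
15. n6.tag = "my"  ["my"]
16. n6.mk = 4  [len(S.env) + 1]
17. n3.fin = false  [A.pre == true]
18. n9.env = "kwpw"  [S₀.env ++ "w"]
19. n10.pre = true  [true]
20. n10.tag = 26  [len(S.env) + 22]
21. n11.sig = -8  [terminal]
22. n10.fin = false  [A.tag > 26]
23. n9.off = -6  [-6]
24. n9.tag = "ukwpw"  ["u" ++ S.env]
25. n9.mk = -8  [len(S.env) - 12]
26. n2.off = 25  [S₁.off + 31]
27. n2.tag = "kwpr"  [S₀.env ++ "r"]
28. n2.mk = 8  [S₁.mk + 16]
29. n0.off = -8  [S₁.off * 3 - 83]
30. n0.tag = "kwp"  [S₀.env ++ "p"]
31. n0.mk = -2  [S₁.mk - 10]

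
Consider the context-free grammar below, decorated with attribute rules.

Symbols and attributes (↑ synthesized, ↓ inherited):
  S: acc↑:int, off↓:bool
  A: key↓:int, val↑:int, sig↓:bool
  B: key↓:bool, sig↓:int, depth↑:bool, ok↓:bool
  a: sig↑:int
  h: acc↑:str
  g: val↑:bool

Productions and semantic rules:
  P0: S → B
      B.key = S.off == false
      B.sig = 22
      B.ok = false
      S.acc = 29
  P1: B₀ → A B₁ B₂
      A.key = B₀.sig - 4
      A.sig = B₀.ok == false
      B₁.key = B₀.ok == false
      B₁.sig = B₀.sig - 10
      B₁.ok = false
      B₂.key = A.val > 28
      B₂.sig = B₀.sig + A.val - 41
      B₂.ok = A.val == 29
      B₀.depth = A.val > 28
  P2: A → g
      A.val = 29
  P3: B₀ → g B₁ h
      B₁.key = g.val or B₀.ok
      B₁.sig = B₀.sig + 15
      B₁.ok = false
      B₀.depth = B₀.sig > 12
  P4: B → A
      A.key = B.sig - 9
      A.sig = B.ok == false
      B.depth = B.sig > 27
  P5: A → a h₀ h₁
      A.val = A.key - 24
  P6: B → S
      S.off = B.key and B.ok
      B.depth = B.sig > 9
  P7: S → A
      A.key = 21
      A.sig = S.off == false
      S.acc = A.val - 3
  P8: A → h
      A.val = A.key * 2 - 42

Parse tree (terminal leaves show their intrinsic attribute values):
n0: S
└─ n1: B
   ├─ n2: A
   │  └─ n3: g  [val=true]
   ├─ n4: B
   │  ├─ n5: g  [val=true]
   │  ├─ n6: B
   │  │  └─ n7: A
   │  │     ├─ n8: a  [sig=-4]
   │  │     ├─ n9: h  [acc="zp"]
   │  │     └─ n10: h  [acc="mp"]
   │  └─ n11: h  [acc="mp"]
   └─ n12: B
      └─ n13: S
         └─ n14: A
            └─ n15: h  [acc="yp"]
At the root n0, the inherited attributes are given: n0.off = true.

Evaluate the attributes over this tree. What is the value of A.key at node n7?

18

1. n0.off = true  [given at root]
2. n1.key = false  [S.off == false]
3. n1.sig = 22  [22]
4. n1.ok = false  [false]
5. n2.key = 18  [B₀.sig - 4]
6. n2.sig = true  [B₀.ok == false]
7. n3.val = true  [terminal]
8. n2.val = 29  [29]
9. n4.key = true  [B₀.ok == false]
10. n4.sig = 12  [B₀.sig - 10]
11. n4.ok = false  [false]
12. n5.val = true  [terminal]
13. n6.key = true  [g.val or B₀.ok]
14. n6.sig = 27  [B₀.sig + 15]
15. n6.ok = false  [false]
16. n7.key = 18  [B.sig - 9]
17. n7.sig = true  [B.ok == false]
18. n8.sig = -4  [terminal]
19. n9.acc = "zp"  [terminal]
20. n10.acc = "mp"  [terminal]
21. n7.val = -6  [A.key - 24]
22. n6.depth = false  [B.sig > 27]
23. n11.acc = "mp"  [terminal]
24. n4.depth = false  [B₀.sig > 12]
25. n12.key = true  [A.val > 28]
26. n12.sig = 10  [B₀.sig + A.val - 41]
27. n12.ok = true  [A.val == 29]
28. n13.off = true  [B.key and B.ok]
29. n14.key = 21  [21]
30. n14.sig = false  [S.off == false]
31. n15.acc = "yp"  [terminal]
32. n14.val = 0  [A.key * 2 - 42]
33. n13.acc = -3  [A.val - 3]
34. n12.depth = true  [B.sig > 9]
35. n1.depth = true  [A.val > 28]
36. n0.acc = 29  [29]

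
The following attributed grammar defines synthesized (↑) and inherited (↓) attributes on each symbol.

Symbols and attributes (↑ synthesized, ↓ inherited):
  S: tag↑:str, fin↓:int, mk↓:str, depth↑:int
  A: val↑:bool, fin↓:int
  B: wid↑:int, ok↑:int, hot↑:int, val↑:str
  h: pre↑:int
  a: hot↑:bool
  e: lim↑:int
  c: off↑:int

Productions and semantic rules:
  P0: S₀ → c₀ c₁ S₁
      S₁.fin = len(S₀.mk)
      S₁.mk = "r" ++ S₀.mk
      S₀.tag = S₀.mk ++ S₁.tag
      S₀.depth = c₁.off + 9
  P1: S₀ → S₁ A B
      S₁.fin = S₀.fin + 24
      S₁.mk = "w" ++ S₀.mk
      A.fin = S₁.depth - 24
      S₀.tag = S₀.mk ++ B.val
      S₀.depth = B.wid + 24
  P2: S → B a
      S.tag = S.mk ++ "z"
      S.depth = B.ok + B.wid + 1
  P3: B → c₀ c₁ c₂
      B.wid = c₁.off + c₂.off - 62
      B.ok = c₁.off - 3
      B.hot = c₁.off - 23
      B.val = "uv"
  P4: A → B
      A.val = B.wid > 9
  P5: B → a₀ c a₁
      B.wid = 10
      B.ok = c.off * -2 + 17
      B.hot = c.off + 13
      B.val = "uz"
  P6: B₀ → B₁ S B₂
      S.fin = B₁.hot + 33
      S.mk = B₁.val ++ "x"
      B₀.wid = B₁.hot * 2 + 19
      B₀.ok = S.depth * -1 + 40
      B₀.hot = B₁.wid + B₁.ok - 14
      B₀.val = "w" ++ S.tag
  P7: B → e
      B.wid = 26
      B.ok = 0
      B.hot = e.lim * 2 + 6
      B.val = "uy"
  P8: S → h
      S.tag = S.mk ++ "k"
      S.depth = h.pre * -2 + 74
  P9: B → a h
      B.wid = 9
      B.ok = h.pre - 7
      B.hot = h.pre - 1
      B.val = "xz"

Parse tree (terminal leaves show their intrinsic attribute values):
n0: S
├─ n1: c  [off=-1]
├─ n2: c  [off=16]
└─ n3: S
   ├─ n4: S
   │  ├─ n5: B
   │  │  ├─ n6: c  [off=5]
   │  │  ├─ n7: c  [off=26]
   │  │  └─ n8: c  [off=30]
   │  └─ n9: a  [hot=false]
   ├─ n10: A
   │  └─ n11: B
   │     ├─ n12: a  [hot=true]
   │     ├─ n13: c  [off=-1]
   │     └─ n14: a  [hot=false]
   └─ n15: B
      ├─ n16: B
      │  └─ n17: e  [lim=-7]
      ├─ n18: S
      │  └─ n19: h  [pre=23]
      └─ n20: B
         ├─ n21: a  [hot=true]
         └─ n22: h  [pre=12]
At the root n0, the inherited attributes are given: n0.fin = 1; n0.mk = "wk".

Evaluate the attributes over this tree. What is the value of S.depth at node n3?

1. n0.fin = 1  [given at root]
2. n0.mk = "wk"  [given at root]
3. n1.off = -1  [terminal]
4. n2.off = 16  [terminal]
5. n3.fin = 2  [len(S₀.mk)]
6. n3.mk = "rwk"  ["r" ++ S₀.mk]
7. n4.fin = 26  [S₀.fin + 24]
8. n4.mk = "wrwk"  ["w" ++ S₀.mk]
9. n6.off = 5  [terminal]
10. n7.off = 26  [terminal]
11. n8.off = 30  [terminal]
12. n5.wid = -6  [c₁.off + c₂.off - 62]
13. n5.ok = 23  [c₁.off - 3]
14. n5.hot = 3  [c₁.off - 23]
15. n5.val = "uv"  ["uv"]
16. n9.hot = false  [terminal]
17. n4.tag = "wrwkz"  [S.mk ++ "z"]
18. n4.depth = 18  [B.ok + B.wid + 1]
19. n10.fin = -6  [S₁.depth - 24]
20. n12.hot = true  [terminal]
21. n13.off = -1  [terminal]
22. n14.hot = false  [terminal]
23. n11.wid = 10  [10]
24. n11.ok = 19  [c.off * -2 + 17]
25. n11.hot = 12  [c.off + 13]
26. n11.val = "uz"  ["uz"]
27. n10.val = true  [B.wid > 9]
28. n17.lim = -7  [terminal]
29. n16.wid = 26  [26]
30. n16.ok = 0  [0]
31. n16.hot = -8  [e.lim * 2 + 6]
32. n16.val = "uy"  ["uy"]
33. n18.fin = 25  [B₁.hot + 33]
34. n18.mk = "uyx"  [B₁.val ++ "x"]
35. n19.pre = 23  [terminal]
36. n18.tag = "uyxk"  [S.mk ++ "k"]
37. n18.depth = 28  [h.pre * -2 + 74]
38. n21.hot = true  [terminal]
39. n22.pre = 12  [terminal]
40. n20.wid = 9  [9]
41. n20.ok = 5  [h.pre - 7]
42. n20.hot = 11  [h.pre - 1]
43. n20.val = "xz"  ["xz"]
44. n15.wid = 3  [B₁.hot * 2 + 19]
45. n15.ok = 12  [S.depth * -1 + 40]
46. n15.hot = 12  [B₁.wid + B₁.ok - 14]
47. n15.val = "wuyxk"  ["w" ++ S.tag]
48. n3.tag = "rwkwuyxk"  [S₀.mk ++ B.val]
49. n3.depth = 27  [B.wid + 24]
50. n0.tag = "wkrwkwuyxk"  [S₀.mk ++ S₁.tag]
51. n0.depth = 25  [c₁.off + 9]

27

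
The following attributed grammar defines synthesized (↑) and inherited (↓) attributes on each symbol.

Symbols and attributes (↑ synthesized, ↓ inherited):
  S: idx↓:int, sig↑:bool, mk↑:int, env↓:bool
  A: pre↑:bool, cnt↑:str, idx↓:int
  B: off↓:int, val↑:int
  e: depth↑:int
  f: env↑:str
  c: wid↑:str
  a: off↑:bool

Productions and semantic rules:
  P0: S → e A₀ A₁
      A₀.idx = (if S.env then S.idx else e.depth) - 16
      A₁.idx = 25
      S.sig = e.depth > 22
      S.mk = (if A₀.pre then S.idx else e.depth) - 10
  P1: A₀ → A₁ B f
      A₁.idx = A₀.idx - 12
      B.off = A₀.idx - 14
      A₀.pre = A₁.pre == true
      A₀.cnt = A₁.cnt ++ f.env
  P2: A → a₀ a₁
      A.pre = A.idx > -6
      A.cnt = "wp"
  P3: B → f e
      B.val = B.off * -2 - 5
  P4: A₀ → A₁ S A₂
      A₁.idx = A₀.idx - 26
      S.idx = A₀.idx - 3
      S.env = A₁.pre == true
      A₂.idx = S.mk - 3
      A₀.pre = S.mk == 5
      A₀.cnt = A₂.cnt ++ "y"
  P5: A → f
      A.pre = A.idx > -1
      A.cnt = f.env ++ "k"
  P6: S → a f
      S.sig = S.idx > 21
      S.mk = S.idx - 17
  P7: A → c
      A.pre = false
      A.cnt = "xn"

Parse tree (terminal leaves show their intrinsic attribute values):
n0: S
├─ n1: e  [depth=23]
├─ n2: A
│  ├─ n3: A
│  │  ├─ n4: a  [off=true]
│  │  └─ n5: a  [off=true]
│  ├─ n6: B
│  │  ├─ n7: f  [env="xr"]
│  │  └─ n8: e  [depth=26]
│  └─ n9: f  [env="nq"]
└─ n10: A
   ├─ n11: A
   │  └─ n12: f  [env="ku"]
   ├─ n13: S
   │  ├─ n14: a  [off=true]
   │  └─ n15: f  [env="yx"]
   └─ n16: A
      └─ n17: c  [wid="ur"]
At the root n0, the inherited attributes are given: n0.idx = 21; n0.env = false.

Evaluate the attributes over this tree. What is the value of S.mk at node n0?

1. n0.idx = 21  [given at root]
2. n0.env = false  [given at root]
3. n1.depth = 23  [terminal]
4. n2.idx = 7  [(if S.env then S.idx else e.depth) - 16]
5. n3.idx = -5  [A₀.idx - 12]
6. n4.off = true  [terminal]
7. n5.off = true  [terminal]
8. n3.pre = true  [A.idx > -6]
9. n3.cnt = "wp"  ["wp"]
10. n6.off = -7  [A₀.idx - 14]
11. n7.env = "xr"  [terminal]
12. n8.depth = 26  [terminal]
13. n6.val = 9  [B.off * -2 - 5]
14. n9.env = "nq"  [terminal]
15. n2.pre = true  [A₁.pre == true]
16. n2.cnt = "wpnq"  [A₁.cnt ++ f.env]
17. n10.idx = 25  [25]
18. n11.idx = -1  [A₀.idx - 26]
19. n12.env = "ku"  [terminal]
20. n11.pre = false  [A.idx > -1]
21. n11.cnt = "kuk"  [f.env ++ "k"]
22. n13.idx = 22  [A₀.idx - 3]
23. n13.env = false  [A₁.pre == true]
24. n14.off = true  [terminal]
25. n15.env = "yx"  [terminal]
26. n13.sig = true  [S.idx > 21]
27. n13.mk = 5  [S.idx - 17]
28. n16.idx = 2  [S.mk - 3]
29. n17.wid = "ur"  [terminal]
30. n16.pre = false  [false]
31. n16.cnt = "xn"  ["xn"]
32. n10.pre = true  [S.mk == 5]
33. n10.cnt = "xny"  [A₂.cnt ++ "y"]
34. n0.sig = true  [e.depth > 22]
35. n0.mk = 11  [(if A₀.pre then S.idx else e.depth) - 10]

11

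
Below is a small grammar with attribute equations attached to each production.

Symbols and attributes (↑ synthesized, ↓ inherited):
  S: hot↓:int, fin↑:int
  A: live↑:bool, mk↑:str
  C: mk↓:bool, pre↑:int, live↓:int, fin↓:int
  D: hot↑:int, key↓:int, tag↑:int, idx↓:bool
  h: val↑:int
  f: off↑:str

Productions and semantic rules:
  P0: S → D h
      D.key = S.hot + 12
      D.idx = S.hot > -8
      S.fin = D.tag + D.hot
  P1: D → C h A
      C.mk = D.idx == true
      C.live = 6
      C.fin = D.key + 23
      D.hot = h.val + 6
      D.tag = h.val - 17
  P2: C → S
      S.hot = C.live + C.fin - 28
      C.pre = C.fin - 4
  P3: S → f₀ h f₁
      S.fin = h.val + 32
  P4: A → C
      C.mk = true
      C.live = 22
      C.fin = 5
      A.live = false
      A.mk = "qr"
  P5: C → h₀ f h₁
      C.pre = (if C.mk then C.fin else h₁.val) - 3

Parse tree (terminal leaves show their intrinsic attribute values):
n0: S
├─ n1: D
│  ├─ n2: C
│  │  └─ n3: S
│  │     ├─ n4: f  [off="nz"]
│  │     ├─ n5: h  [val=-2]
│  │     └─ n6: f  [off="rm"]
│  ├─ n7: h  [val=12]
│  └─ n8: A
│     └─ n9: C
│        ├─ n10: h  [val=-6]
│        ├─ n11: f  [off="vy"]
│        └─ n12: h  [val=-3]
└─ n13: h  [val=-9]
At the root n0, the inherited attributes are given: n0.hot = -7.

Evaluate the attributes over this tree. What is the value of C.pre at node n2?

1. n0.hot = -7  [given at root]
2. n1.key = 5  [S.hot + 12]
3. n1.idx = true  [S.hot > -8]
4. n2.mk = true  [D.idx == true]
5. n2.live = 6  [6]
6. n2.fin = 28  [D.key + 23]
7. n3.hot = 6  [C.live + C.fin - 28]
8. n4.off = "nz"  [terminal]
9. n5.val = -2  [terminal]
10. n6.off = "rm"  [terminal]
11. n3.fin = 30  [h.val + 32]
12. n2.pre = 24  [C.fin - 4]
13. n7.val = 12  [terminal]
14. n9.mk = true  [true]
15. n9.live = 22  [22]
16. n9.fin = 5  [5]
17. n10.val = -6  [terminal]
18. n11.off = "vy"  [terminal]
19. n12.val = -3  [terminal]
20. n9.pre = 2  [(if C.mk then C.fin else h₁.val) - 3]
21. n8.live = false  [false]
22. n8.mk = "qr"  ["qr"]
23. n1.hot = 18  [h.val + 6]
24. n1.tag = -5  [h.val - 17]
25. n13.val = -9  [terminal]
26. n0.fin = 13  [D.tag + D.hot]

24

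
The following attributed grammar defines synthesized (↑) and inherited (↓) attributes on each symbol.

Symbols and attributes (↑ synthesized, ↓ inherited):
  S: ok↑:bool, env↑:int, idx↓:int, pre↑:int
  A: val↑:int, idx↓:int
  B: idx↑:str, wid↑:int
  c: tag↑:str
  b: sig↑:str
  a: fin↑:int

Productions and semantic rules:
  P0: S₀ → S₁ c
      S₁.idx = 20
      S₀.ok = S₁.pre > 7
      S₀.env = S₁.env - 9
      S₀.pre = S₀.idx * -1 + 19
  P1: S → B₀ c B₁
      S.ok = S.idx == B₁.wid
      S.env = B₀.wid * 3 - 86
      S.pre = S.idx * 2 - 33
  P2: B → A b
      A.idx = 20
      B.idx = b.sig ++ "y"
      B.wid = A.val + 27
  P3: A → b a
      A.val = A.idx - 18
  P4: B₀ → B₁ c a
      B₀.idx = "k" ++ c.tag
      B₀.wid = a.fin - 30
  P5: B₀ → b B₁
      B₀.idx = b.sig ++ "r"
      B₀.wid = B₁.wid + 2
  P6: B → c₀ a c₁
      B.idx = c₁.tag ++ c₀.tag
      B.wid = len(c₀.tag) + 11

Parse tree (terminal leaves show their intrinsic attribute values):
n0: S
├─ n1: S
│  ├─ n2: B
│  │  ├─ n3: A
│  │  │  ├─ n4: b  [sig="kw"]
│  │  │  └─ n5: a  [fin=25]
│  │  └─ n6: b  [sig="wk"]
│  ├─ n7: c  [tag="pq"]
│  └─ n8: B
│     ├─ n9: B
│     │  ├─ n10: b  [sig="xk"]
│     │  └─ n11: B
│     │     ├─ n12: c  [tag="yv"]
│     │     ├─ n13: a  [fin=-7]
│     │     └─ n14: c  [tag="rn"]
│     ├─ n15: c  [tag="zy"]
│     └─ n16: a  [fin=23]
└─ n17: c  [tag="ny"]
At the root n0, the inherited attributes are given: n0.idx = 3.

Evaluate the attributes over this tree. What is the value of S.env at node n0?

-8

1. n0.idx = 3  [given at root]
2. n1.idx = 20  [20]
3. n3.idx = 20  [20]
4. n4.sig = "kw"  [terminal]
5. n5.fin = 25  [terminal]
6. n3.val = 2  [A.idx - 18]
7. n6.sig = "wk"  [terminal]
8. n2.idx = "wky"  [b.sig ++ "y"]
9. n2.wid = 29  [A.val + 27]
10. n7.tag = "pq"  [terminal]
11. n10.sig = "xk"  [terminal]
12. n12.tag = "yv"  [terminal]
13. n13.fin = -7  [terminal]
14. n14.tag = "rn"  [terminal]
15. n11.idx = "rnyv"  [c₁.tag ++ c₀.tag]
16. n11.wid = 13  [len(c₀.tag) + 11]
17. n9.idx = "xkr"  [b.sig ++ "r"]
18. n9.wid = 15  [B₁.wid + 2]
19. n15.tag = "zy"  [terminal]
20. n16.fin = 23  [terminal]
21. n8.idx = "kzy"  ["k" ++ c.tag]
22. n8.wid = -7  [a.fin - 30]
23. n1.ok = false  [S.idx == B₁.wid]
24. n1.env = 1  [B₀.wid * 3 - 86]
25. n1.pre = 7  [S.idx * 2 - 33]
26. n17.tag = "ny"  [terminal]
27. n0.ok = false  [S₁.pre > 7]
28. n0.env = -8  [S₁.env - 9]
29. n0.pre = 16  [S₀.idx * -1 + 19]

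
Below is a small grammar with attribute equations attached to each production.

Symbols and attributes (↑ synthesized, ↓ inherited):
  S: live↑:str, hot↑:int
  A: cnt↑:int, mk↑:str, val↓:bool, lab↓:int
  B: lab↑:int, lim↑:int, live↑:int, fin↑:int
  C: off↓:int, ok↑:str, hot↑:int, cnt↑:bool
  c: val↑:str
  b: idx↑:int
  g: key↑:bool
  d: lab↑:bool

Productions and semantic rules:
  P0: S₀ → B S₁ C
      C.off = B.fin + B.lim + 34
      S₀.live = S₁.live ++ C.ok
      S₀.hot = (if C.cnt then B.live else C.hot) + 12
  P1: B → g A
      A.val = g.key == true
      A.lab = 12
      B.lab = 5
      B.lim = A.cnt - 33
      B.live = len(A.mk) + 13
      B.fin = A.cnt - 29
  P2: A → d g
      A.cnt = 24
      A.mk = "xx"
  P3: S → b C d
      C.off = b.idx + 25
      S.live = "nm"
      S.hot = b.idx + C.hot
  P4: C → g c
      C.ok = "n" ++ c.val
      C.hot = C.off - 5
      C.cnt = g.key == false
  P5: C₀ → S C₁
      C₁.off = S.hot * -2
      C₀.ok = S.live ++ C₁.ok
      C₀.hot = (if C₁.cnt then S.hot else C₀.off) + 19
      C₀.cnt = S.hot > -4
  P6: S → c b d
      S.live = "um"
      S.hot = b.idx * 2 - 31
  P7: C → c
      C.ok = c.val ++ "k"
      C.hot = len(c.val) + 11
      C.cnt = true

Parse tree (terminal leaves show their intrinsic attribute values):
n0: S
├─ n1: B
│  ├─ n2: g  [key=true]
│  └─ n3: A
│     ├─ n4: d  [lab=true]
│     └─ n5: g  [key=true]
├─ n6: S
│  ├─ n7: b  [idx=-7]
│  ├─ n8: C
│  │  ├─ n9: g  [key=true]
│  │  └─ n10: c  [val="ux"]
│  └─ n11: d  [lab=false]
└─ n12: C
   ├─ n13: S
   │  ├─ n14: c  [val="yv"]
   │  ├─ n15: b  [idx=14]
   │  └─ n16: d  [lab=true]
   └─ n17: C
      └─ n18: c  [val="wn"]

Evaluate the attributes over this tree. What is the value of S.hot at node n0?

27

1. n2.key = true  [terminal]
2. n3.val = true  [g.key == true]
3. n3.lab = 12  [12]
4. n4.lab = true  [terminal]
5. n5.key = true  [terminal]
6. n3.cnt = 24  [24]
7. n3.mk = "xx"  ["xx"]
8. n1.lab = 5  [5]
9. n1.lim = -9  [A.cnt - 33]
10. n1.live = 15  [len(A.mk) + 13]
11. n1.fin = -5  [A.cnt - 29]
12. n7.idx = -7  [terminal]
13. n8.off = 18  [b.idx + 25]
14. n9.key = true  [terminal]
15. n10.val = "ux"  [terminal]
16. n8.ok = "nux"  ["n" ++ c.val]
17. n8.hot = 13  [C.off - 5]
18. n8.cnt = false  [g.key == false]
19. n11.lab = false  [terminal]
20. n6.live = "nm"  ["nm"]
21. n6.hot = 6  [b.idx + C.hot]
22. n12.off = 20  [B.fin + B.lim + 34]
23. n14.val = "yv"  [terminal]
24. n15.idx = 14  [terminal]
25. n16.lab = true  [terminal]
26. n13.live = "um"  ["um"]
27. n13.hot = -3  [b.idx * 2 - 31]
28. n17.off = 6  [S.hot * -2]
29. n18.val = "wn"  [terminal]
30. n17.ok = "wnk"  [c.val ++ "k"]
31. n17.hot = 13  [len(c.val) + 11]
32. n17.cnt = true  [true]
33. n12.ok = "umwnk"  [S.live ++ C₁.ok]
34. n12.hot = 16  [(if C₁.cnt then S.hot else C₀.off) + 19]
35. n12.cnt = true  [S.hot > -4]
36. n0.live = "nmumwnk"  [S₁.live ++ C.ok]
37. n0.hot = 27  [(if C.cnt then B.live else C.hot) + 12]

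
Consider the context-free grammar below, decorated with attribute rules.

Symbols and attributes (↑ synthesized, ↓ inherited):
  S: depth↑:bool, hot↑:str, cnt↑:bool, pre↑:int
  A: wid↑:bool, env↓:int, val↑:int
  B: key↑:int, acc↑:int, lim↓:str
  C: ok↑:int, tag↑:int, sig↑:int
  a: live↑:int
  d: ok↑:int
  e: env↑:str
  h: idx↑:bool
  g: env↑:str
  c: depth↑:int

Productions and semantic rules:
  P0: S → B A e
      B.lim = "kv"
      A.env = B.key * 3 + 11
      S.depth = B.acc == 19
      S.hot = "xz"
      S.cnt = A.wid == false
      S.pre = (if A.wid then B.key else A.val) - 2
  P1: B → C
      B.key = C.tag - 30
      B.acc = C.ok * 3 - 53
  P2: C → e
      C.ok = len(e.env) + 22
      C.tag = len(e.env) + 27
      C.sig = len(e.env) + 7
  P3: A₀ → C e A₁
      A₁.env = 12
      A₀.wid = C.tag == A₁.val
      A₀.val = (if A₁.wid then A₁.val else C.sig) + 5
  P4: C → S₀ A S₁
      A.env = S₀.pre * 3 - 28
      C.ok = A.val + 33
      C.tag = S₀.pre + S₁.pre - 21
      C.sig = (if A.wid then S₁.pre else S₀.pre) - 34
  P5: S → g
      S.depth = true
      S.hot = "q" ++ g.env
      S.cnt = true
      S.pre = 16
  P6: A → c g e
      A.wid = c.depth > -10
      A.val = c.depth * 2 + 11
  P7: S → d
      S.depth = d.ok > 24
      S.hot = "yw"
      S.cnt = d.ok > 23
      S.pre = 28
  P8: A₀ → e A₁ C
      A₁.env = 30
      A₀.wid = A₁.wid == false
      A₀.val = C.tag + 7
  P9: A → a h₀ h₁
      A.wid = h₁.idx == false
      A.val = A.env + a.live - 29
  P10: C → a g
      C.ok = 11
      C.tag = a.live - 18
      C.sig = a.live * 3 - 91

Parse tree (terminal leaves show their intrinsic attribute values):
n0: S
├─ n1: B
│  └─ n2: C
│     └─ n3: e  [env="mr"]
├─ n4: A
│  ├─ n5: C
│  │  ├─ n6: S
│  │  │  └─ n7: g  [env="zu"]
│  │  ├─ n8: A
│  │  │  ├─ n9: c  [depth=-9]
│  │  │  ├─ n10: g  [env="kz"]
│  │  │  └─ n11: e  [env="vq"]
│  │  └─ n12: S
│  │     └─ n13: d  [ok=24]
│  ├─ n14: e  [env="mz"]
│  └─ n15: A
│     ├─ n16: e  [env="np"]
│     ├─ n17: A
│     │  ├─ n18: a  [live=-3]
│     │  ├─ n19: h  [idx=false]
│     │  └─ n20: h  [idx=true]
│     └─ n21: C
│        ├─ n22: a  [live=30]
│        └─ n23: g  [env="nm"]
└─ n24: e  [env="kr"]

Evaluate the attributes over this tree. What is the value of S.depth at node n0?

true

1. n1.lim = "kv"  ["kv"]
2. n3.env = "mr"  [terminal]
3. n2.ok = 24  [len(e.env) + 22]
4. n2.tag = 29  [len(e.env) + 27]
5. n2.sig = 9  [len(e.env) + 7]
6. n1.key = -1  [C.tag - 30]
7. n1.acc = 19  [C.ok * 3 - 53]
8. n4.env = 8  [B.key * 3 + 11]
9. n7.env = "zu"  [terminal]
10. n6.depth = true  [true]
11. n6.hot = "qzu"  ["q" ++ g.env]
12. n6.cnt = true  [true]
13. n6.pre = 16  [16]
14. n8.env = 20  [S₀.pre * 3 - 28]
15. n9.depth = -9  [terminal]
16. n10.env = "kz"  [terminal]
17. n11.env = "vq"  [terminal]
18. n8.wid = true  [c.depth > -10]
19. n8.val = -7  [c.depth * 2 + 11]
20. n13.ok = 24  [terminal]
21. n12.depth = false  [d.ok > 24]
22. n12.hot = "yw"  ["yw"]
23. n12.cnt = true  [d.ok > 23]
24. n12.pre = 28  [28]
25. n5.ok = 26  [A.val + 33]
26. n5.tag = 23  [S₀.pre + S₁.pre - 21]
27. n5.sig = -6  [(if A.wid then S₁.pre else S₀.pre) - 34]
28. n14.env = "mz"  [terminal]
29. n15.env = 12  [12]
30. n16.env = "np"  [terminal]
31. n17.env = 30  [30]
32. n18.live = -3  [terminal]
33. n19.idx = false  [terminal]
34. n20.idx = true  [terminal]
35. n17.wid = false  [h₁.idx == false]
36. n17.val = -2  [A.env + a.live - 29]
37. n22.live = 30  [terminal]
38. n23.env = "nm"  [terminal]
39. n21.ok = 11  [11]
40. n21.tag = 12  [a.live - 18]
41. n21.sig = -1  [a.live * 3 - 91]
42. n15.wid = true  [A₁.wid == false]
43. n15.val = 19  [C.tag + 7]
44. n4.wid = false  [C.tag == A₁.val]
45. n4.val = 24  [(if A₁.wid then A₁.val else C.sig) + 5]
46. n24.env = "kr"  [terminal]
47. n0.depth = true  [B.acc == 19]
48. n0.hot = "xz"  ["xz"]
49. n0.cnt = true  [A.wid == false]
50. n0.pre = 22  [(if A.wid then B.key else A.val) - 2]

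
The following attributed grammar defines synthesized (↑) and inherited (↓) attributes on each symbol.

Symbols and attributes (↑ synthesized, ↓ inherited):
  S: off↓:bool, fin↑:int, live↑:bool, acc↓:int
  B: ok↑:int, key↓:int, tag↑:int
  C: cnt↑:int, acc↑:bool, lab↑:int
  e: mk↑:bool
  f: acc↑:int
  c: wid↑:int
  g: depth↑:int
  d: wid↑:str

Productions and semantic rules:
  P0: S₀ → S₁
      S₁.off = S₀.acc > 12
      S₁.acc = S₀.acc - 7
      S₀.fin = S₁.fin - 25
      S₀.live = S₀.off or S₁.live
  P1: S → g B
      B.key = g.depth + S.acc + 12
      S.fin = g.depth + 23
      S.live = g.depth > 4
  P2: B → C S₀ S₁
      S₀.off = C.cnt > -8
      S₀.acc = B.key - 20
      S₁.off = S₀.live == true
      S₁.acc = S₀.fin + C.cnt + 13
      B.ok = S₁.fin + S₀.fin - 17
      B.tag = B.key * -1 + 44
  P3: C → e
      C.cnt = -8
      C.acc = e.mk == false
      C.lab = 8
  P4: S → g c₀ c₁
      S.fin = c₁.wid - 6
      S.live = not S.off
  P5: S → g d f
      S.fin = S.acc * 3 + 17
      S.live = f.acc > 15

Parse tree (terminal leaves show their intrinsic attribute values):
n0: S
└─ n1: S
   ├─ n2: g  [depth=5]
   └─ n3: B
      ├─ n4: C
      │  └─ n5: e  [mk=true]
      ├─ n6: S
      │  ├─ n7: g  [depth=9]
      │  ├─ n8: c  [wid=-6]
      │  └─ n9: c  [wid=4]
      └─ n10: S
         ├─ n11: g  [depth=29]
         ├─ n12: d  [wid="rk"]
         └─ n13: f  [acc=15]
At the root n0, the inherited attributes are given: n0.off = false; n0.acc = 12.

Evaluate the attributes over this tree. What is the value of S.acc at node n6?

1. n0.off = false  [given at root]
2. n0.acc = 12  [given at root]
3. n1.off = false  [S₀.acc > 12]
4. n1.acc = 5  [S₀.acc - 7]
5. n2.depth = 5  [terminal]
6. n3.key = 22  [g.depth + S.acc + 12]
7. n5.mk = true  [terminal]
8. n4.cnt = -8  [-8]
9. n4.acc = false  [e.mk == false]
10. n4.lab = 8  [8]
11. n6.off = false  [C.cnt > -8]
12. n6.acc = 2  [B.key - 20]
13. n7.depth = 9  [terminal]
14. n8.wid = -6  [terminal]
15. n9.wid = 4  [terminal]
16. n6.fin = -2  [c₁.wid - 6]
17. n6.live = true  [not S.off]
18. n10.off = true  [S₀.live == true]
19. n10.acc = 3  [S₀.fin + C.cnt + 13]
20. n11.depth = 29  [terminal]
21. n12.wid = "rk"  [terminal]
22. n13.acc = 15  [terminal]
23. n10.fin = 26  [S.acc * 3 + 17]
24. n10.live = false  [f.acc > 15]
25. n3.ok = 7  [S₁.fin + S₀.fin - 17]
26. n3.tag = 22  [B.key * -1 + 44]
27. n1.fin = 28  [g.depth + 23]
28. n1.live = true  [g.depth > 4]
29. n0.fin = 3  [S₁.fin - 25]
30. n0.live = true  [S₀.off or S₁.live]

2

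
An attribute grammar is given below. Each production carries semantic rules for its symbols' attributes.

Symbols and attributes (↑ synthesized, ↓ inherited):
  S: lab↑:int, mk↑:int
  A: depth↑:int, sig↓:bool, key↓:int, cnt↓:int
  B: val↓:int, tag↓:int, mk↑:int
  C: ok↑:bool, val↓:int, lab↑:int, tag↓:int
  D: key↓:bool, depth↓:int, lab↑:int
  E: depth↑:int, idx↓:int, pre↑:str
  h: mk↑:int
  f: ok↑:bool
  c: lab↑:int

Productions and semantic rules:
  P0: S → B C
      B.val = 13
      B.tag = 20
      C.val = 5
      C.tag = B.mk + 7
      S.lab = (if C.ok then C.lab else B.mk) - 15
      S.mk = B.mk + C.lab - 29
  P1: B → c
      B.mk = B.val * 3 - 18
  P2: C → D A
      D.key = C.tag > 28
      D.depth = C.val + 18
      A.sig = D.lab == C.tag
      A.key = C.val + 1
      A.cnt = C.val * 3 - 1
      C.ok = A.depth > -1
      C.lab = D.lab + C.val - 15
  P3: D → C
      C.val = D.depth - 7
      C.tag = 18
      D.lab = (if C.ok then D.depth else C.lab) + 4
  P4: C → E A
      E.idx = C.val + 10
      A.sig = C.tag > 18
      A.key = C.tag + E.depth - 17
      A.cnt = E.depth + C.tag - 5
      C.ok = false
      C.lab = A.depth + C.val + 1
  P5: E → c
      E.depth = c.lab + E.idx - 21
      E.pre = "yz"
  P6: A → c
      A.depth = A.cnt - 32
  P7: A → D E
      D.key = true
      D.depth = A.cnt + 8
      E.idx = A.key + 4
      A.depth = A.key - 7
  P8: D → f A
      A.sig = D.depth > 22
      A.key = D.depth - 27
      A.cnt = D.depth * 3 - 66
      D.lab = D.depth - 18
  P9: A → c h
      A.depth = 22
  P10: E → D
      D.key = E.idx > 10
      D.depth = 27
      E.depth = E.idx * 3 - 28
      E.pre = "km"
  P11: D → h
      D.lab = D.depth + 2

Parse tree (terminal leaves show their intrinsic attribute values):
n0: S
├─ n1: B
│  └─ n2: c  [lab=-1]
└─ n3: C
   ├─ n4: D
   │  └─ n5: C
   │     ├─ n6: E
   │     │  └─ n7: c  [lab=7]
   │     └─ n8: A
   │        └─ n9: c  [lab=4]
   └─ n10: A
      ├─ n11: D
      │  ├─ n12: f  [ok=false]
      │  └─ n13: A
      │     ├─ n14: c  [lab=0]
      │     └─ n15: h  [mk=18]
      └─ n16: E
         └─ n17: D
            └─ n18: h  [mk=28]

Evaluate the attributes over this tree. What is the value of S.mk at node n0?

-4

1. n1.val = 13  [13]
2. n1.tag = 20  [20]
3. n2.lab = -1  [terminal]
4. n1.mk = 21  [B.val * 3 - 18]
5. n3.val = 5  [5]
6. n3.tag = 28  [B.mk + 7]
7. n4.key = false  [C.tag > 28]
8. n4.depth = 23  [C.val + 18]
9. n5.val = 16  [D.depth - 7]
10. n5.tag = 18  [18]
11. n6.idx = 26  [C.val + 10]
12. n7.lab = 7  [terminal]
13. n6.depth = 12  [c.lab + E.idx - 21]
14. n6.pre = "yz"  ["yz"]
15. n8.sig = false  [C.tag > 18]
16. n8.key = 13  [C.tag + E.depth - 17]
17. n8.cnt = 25  [E.depth + C.tag - 5]
18. n9.lab = 4  [terminal]
19. n8.depth = -7  [A.cnt - 32]
20. n5.ok = false  [false]
21. n5.lab = 10  [A.depth + C.val + 1]
22. n4.lab = 14  [(if C.ok then D.depth else C.lab) + 4]
23. n10.sig = false  [D.lab == C.tag]
24. n10.key = 6  [C.val + 1]
25. n10.cnt = 14  [C.val * 3 - 1]
26. n11.key = true  [true]
27. n11.depth = 22  [A.cnt + 8]
28. n12.ok = false  [terminal]
29. n13.sig = false  [D.depth > 22]
30. n13.key = -5  [D.depth - 27]
31. n13.cnt = 0  [D.depth * 3 - 66]
32. n14.lab = 0  [terminal]
33. n15.mk = 18  [terminal]
34. n13.depth = 22  [22]
35. n11.lab = 4  [D.depth - 18]
36. n16.idx = 10  [A.key + 4]
37. n17.key = false  [E.idx > 10]
38. n17.depth = 27  [27]
39. n18.mk = 28  [terminal]
40. n17.lab = 29  [D.depth + 2]
41. n16.depth = 2  [E.idx * 3 - 28]
42. n16.pre = "km"  ["km"]
43. n10.depth = -1  [A.key - 7]
44. n3.ok = false  [A.depth > -1]
45. n3.lab = 4  [D.lab + C.val - 15]
46. n0.lab = 6  [(if C.ok then C.lab else B.mk) - 15]
47. n0.mk = -4  [B.mk + C.lab - 29]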